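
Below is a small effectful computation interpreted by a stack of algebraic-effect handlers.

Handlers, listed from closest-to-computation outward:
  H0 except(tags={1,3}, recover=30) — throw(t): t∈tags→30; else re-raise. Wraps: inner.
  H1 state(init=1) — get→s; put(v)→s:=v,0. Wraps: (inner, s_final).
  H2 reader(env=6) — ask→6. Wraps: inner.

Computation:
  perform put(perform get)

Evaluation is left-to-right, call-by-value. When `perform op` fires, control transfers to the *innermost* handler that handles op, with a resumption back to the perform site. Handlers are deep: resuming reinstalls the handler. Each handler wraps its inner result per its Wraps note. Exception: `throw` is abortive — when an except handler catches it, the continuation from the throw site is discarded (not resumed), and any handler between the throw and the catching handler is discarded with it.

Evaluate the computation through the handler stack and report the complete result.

Step-by-step:
get @ H1 ⇒ 1
put(1) @ H1 ⇒ s:=1
H0 returns 0
H1 returns (0, 1)
H2 returns (0, 1)
= (0, 1)

Answer: (0, 1)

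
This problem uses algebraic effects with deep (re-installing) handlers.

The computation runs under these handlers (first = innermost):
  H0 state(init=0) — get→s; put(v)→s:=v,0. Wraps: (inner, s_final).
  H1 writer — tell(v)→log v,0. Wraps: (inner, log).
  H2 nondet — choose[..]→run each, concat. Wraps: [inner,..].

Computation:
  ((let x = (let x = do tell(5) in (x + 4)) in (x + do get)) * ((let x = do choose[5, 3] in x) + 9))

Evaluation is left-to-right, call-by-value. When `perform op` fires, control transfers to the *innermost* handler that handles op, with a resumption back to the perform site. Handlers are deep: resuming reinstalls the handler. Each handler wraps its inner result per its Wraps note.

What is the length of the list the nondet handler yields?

Evaluation trace:
tell(5) @ H1 ⇒ log+=5
get @ H0 ⇒ 0
choose[5, 3] @ H2
  branch[0] choose=5:
    H0 returns (56, 0)
    H1 returns ((56, 0), (5))
    H2 returns [((56, 0), (5))]
  branch[1] choose=3:
    H0 returns (48, 0)
    H1 returns ((48, 0), (5))
    H2 returns [((48, 0), (5))]
= [((56, 0), (5)), ((48, 0), (5))]

Answer: 2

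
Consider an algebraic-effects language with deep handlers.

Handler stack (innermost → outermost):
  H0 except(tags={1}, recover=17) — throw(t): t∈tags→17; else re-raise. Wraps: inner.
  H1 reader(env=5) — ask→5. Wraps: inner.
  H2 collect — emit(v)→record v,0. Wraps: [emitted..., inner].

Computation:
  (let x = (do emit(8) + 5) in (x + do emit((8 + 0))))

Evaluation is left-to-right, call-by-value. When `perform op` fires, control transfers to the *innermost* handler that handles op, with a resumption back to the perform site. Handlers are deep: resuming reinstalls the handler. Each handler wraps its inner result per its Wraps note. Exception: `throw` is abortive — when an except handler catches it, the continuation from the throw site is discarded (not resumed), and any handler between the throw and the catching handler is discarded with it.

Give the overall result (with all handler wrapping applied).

Step-by-step:
emit(8) @ H2 ⇒ out+=8
emit(8) @ H2 ⇒ out+=8
H0 returns 5
H1 returns 5
H2 returns [8, 8, 5]
= [8, 8, 5]

Answer: [8, 8, 5]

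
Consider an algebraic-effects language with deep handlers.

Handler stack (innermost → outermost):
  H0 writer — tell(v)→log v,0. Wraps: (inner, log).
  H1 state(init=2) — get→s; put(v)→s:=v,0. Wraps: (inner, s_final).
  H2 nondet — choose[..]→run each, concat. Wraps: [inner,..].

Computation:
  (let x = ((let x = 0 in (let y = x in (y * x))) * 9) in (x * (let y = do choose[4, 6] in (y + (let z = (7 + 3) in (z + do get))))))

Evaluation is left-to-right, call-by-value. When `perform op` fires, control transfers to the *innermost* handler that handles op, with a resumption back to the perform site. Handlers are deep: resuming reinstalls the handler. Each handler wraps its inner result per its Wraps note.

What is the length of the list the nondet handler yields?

Answer: 2

Step-by-step:
choose[4, 6] @ H2
  branch[0] choose=4:
    get @ H1 ⇒ 2
    H0 returns (0, ())
    H1 returns ((0, ()), 2)
    H2 returns [((0, ()), 2)]
  branch[1] choose=6:
    get @ H1 ⇒ 2
    H0 returns (0, ())
    H1 returns ((0, ()), 2)
    H2 returns [((0, ()), 2)]
= [((0, ()), 2), ((0, ()), 2)]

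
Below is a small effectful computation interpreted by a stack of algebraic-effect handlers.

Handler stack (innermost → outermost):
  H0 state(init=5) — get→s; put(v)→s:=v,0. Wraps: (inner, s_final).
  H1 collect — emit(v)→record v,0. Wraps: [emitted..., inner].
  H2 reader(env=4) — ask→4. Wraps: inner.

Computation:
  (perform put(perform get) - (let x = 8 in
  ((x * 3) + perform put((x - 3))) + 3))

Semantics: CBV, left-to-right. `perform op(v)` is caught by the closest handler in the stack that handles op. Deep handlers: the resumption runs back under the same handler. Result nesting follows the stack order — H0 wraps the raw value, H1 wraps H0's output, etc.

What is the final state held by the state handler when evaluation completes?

Answer: 5

Working:
get @ H0 ⇒ 5
put(5) @ H0 ⇒ s:=5
put(5) @ H0 ⇒ s:=5
H0 returns (-27, 5)
H1 returns [(-27, 5)]
H2 returns [(-27, 5)]
= [(-27, 5)]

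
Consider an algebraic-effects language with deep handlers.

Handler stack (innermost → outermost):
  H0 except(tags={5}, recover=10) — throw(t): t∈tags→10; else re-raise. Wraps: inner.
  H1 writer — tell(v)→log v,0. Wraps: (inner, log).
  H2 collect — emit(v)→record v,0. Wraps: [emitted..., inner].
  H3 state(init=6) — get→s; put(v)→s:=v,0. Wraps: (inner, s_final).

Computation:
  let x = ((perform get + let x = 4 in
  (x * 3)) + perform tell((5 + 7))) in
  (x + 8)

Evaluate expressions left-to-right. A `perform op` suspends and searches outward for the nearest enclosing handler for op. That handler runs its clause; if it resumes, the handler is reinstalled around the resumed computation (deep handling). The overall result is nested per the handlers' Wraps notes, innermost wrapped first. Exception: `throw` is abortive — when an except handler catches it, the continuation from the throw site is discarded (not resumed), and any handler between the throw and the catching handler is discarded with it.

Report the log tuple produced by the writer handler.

Evaluation trace:
get @ H3 ⇒ 6
tell(12) @ H1 ⇒ log+=12
H0 returns 26
H1 returns (26, (12))
H2 returns [(26, (12))]
H3 returns ([(26, (12))], 6)
= ([(26, (12))], 6)

Answer: (12)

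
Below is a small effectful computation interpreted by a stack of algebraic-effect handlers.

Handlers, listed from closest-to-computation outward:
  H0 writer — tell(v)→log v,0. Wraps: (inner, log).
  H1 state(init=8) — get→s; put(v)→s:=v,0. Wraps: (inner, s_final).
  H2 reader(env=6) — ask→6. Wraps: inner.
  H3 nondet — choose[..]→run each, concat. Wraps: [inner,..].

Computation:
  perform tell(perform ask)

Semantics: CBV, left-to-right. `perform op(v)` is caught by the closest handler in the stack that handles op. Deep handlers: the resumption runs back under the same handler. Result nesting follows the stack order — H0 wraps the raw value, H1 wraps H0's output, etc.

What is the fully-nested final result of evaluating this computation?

Step-by-step:
ask @ H2 ⇒ 6
tell(6) @ H0 ⇒ log+=6
H0 returns (0, (6))
H1 returns ((0, (6)), 8)
H2 returns ((0, (6)), 8)
H3 returns [((0, (6)), 8)]
= [((0, (6)), 8)]

Answer: [((0, (6)), 8)]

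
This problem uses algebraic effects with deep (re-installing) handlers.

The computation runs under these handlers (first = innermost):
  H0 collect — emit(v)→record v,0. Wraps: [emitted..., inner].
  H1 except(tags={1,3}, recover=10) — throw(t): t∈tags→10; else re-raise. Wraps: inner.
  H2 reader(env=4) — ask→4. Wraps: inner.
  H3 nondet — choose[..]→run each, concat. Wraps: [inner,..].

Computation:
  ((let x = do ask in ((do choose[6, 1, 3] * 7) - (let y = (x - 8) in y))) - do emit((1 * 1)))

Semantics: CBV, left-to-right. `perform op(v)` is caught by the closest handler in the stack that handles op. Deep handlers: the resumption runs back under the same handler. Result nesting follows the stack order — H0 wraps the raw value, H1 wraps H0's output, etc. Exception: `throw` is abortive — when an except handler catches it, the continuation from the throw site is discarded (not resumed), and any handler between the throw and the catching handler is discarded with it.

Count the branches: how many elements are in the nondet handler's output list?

Evaluation trace:
ask @ H2 ⇒ 4
choose[6, 1, 3] @ H3
  branch[0] choose=6:
    emit(1) @ H0 ⇒ out+=1
    H0 returns [1, 46]
    H1 returns [1, 46]
    H2 returns [1, 46]
    H3 returns [[1, 46]]
  branch[1] choose=1:
    emit(1) @ H0 ⇒ out+=1
    H0 returns [1, 11]
    H1 returns [1, 11]
    H2 returns [1, 11]
    H3 returns [[1, 11]]
  branch[2] choose=3:
    emit(1) @ H0 ⇒ out+=1
    H0 returns [1, 25]
    H1 returns [1, 25]
    H2 returns [1, 25]
    H3 returns [[1, 25]]
= [[1, 46], [1, 11], [1, 25]]

Answer: 3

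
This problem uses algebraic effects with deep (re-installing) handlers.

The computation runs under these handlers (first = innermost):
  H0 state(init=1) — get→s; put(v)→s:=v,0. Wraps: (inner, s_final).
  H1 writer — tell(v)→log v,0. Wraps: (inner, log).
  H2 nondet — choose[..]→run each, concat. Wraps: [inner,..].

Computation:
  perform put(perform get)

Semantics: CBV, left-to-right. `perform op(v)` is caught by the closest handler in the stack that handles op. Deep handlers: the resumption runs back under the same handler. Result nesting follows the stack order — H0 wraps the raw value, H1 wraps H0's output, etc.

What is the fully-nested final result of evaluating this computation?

Answer: [((0, 1), ())]

Step-by-step:
get @ H0 ⇒ 1
put(1) @ H0 ⇒ s:=1
H0 returns (0, 1)
H1 returns ((0, 1), ())
H2 returns [((0, 1), ())]
= [((0, 1), ())]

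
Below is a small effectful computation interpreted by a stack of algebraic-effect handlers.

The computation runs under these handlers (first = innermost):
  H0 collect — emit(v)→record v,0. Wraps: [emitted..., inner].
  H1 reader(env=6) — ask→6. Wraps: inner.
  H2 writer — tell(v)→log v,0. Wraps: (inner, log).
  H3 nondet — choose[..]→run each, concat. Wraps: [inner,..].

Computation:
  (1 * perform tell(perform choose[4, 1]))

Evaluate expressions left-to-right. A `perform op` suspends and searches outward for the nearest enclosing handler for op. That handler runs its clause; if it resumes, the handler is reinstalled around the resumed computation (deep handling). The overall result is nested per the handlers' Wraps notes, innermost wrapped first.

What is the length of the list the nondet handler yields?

Answer: 2

Step-by-step:
choose[4, 1] @ H3
  branch[0] choose=4:
    tell(4) @ H2 ⇒ log+=4
    H0 returns [0]
    H1 returns [0]
    H2 returns ([0], (4))
    H3 returns [([0], (4))]
  branch[1] choose=1:
    tell(1) @ H2 ⇒ log+=1
    H0 returns [0]
    H1 returns [0]
    H2 returns ([0], (1))
    H3 returns [([0], (1))]
= [([0], (4)), ([0], (1))]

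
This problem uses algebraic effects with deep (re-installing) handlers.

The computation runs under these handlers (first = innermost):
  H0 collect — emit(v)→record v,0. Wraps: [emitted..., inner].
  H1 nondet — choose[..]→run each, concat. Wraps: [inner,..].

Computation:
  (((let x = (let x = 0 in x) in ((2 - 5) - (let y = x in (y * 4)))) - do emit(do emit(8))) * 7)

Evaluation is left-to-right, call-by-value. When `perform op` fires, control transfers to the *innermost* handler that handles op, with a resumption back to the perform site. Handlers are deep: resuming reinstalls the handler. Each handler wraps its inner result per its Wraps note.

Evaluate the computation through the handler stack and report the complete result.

Answer: [[8, 0, -21]]

Evaluation trace:
emit(8) @ H0 ⇒ out+=8
emit(0) @ H0 ⇒ out+=0
H0 returns [8, 0, -21]
H1 returns [[8, 0, -21]]
= [[8, 0, -21]]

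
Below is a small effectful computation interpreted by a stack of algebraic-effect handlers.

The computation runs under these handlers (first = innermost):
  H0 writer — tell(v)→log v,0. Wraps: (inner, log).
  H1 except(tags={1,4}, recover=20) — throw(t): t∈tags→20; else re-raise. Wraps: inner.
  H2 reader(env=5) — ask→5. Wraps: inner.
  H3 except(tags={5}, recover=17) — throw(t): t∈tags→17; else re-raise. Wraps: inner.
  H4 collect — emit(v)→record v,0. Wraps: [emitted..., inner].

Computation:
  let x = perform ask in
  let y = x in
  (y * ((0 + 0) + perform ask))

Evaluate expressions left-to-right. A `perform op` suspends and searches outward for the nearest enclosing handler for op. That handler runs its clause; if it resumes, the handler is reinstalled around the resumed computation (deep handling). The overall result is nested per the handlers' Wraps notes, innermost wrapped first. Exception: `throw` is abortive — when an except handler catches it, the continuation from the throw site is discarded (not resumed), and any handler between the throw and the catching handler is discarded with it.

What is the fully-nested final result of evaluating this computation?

Step-by-step:
ask @ H2 ⇒ 5
ask @ H2 ⇒ 5
H0 returns (25, ())
H1 returns (25, ())
H2 returns (25, ())
H3 returns (25, ())
H4 returns [(25, ())]
= [(25, ())]

Answer: [(25, ())]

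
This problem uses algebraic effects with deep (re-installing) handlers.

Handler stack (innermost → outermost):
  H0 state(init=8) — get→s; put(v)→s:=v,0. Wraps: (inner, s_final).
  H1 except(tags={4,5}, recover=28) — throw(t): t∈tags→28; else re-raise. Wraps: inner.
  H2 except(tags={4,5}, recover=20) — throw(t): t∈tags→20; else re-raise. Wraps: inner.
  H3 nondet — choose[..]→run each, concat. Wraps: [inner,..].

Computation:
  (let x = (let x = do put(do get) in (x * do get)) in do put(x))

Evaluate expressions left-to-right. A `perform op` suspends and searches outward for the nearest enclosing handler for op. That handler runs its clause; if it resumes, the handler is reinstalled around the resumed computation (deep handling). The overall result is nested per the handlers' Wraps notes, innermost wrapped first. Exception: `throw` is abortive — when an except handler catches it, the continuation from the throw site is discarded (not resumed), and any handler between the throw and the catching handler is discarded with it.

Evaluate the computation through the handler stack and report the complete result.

Answer: [(0, 0)]

Step-by-step:
get @ H0 ⇒ 8
put(8) @ H0 ⇒ s:=8
get @ H0 ⇒ 8
put(0) @ H0 ⇒ s:=0
H0 returns (0, 0)
H1 returns (0, 0)
H2 returns (0, 0)
H3 returns [(0, 0)]
= [(0, 0)]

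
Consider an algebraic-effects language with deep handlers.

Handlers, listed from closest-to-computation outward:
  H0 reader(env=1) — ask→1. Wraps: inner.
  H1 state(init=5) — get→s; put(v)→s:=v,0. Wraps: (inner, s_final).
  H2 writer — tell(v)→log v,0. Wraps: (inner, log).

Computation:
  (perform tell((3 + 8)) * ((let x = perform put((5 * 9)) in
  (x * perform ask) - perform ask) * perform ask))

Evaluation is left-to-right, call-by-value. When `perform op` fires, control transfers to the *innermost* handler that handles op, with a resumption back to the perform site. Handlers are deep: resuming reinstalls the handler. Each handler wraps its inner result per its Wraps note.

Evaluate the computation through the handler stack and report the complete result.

Evaluation trace:
tell(11) @ H2 ⇒ log+=11
put(45) @ H1 ⇒ s:=45
ask @ H0 ⇒ 1
ask @ H0 ⇒ 1
ask @ H0 ⇒ 1
H0 returns 0
H1 returns (0, 45)
H2 returns ((0, 45), (11))
= ((0, 45), (11))

Answer: ((0, 45), (11))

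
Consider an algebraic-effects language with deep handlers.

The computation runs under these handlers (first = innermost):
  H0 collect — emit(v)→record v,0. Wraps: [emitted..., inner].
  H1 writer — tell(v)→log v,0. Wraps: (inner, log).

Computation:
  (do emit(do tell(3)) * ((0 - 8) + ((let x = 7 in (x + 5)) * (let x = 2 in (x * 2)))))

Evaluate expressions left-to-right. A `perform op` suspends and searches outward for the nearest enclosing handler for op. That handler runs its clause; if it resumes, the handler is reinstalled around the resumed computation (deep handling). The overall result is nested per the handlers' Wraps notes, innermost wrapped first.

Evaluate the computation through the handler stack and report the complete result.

Answer: ([0, 0], (3))

Evaluation trace:
tell(3) @ H1 ⇒ log+=3
emit(0) @ H0 ⇒ out+=0
H0 returns [0, 0]
H1 returns ([0, 0], (3))
= ([0, 0], (3))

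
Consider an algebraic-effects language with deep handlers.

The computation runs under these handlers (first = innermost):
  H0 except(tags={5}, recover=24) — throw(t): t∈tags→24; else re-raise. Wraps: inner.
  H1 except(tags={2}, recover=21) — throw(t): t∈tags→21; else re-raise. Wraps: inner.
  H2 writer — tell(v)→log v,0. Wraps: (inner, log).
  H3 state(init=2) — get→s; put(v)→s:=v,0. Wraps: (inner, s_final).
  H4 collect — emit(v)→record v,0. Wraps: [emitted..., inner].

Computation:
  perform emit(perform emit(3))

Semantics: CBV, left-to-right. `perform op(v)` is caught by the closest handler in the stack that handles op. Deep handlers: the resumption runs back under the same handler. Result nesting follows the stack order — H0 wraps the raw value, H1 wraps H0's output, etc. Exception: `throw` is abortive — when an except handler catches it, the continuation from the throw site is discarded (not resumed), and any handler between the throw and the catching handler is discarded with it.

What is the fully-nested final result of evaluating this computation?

Answer: [3, 0, ((0, ()), 2)]

Working:
emit(3) @ H4 ⇒ out+=3
emit(0) @ H4 ⇒ out+=0
H0 returns 0
H1 returns 0
H2 returns (0, ())
H3 returns ((0, ()), 2)
H4 returns [3, 0, ((0, ()), 2)]
= [3, 0, ((0, ()), 2)]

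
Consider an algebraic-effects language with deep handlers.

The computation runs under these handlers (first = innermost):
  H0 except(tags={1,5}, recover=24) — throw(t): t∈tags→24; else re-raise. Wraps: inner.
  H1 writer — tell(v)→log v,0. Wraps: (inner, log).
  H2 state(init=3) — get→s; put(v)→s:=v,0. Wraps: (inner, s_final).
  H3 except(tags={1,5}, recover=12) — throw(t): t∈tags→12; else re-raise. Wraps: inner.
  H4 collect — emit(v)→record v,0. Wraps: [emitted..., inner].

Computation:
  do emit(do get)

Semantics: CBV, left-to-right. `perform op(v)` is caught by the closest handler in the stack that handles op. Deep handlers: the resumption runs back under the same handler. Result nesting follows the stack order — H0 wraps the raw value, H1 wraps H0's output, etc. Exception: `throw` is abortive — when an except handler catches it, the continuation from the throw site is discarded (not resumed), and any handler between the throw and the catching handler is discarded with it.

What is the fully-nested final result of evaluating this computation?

Step-by-step:
get @ H2 ⇒ 3
emit(3) @ H4 ⇒ out+=3
H0 returns 0
H1 returns (0, ())
H2 returns ((0, ()), 3)
H3 returns ((0, ()), 3)
H4 returns [3, ((0, ()), 3)]
= [3, ((0, ()), 3)]

Answer: [3, ((0, ()), 3)]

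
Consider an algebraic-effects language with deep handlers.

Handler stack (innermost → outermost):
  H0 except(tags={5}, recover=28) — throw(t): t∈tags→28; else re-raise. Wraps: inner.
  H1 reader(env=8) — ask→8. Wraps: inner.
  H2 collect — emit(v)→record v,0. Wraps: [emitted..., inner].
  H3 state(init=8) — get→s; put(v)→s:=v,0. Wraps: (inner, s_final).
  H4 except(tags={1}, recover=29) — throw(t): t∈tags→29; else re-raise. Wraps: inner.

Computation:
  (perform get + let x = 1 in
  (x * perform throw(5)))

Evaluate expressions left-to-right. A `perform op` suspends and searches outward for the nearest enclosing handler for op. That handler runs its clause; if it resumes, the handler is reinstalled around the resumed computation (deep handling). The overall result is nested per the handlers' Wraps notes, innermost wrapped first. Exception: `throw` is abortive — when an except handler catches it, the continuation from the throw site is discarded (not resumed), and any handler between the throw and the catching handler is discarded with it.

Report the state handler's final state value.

Evaluation trace:
get @ H3 ⇒ 8
throw(5) @ H0 caught ⇒ 28
H1 returns 28
H2 returns [28]
H3 returns ([28], 8)
H4 returns ([28], 8)
= ([28], 8)

Answer: 8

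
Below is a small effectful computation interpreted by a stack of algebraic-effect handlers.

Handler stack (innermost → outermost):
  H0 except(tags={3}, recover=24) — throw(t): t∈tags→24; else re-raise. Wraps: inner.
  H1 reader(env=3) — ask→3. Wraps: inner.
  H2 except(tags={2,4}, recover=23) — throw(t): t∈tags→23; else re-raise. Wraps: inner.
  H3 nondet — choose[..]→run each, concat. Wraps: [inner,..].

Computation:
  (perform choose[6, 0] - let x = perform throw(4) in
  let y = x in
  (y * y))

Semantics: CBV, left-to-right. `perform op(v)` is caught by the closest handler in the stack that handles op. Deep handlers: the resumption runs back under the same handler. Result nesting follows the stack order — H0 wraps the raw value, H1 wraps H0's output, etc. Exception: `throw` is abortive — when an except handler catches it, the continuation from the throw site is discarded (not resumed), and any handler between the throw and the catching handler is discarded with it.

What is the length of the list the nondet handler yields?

Step-by-step:
choose[6, 0] @ H3
  branch[0] choose=6:
    throw(4) @ H0 re-raised
    throw(4) @ H2 caught ⇒ 23
    H3 returns [23]
  branch[1] choose=0:
    throw(4) @ H0 re-raised
    throw(4) @ H2 caught ⇒ 23
    H3 returns [23]
= [23, 23]

Answer: 2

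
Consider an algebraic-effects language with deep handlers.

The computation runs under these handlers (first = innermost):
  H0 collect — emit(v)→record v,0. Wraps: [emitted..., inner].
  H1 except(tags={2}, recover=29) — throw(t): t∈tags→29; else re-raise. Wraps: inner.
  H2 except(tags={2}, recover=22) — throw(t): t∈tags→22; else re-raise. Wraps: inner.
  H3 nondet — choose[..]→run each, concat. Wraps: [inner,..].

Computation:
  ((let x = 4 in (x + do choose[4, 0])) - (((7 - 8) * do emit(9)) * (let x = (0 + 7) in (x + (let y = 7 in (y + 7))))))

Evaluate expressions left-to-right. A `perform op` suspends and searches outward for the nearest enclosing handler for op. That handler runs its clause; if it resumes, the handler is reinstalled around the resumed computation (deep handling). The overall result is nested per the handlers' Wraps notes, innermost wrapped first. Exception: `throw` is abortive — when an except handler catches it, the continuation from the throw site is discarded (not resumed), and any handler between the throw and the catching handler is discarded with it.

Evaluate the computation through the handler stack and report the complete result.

Answer: [[9, 8], [9, 4]]

Step-by-step:
choose[4, 0] @ H3
  branch[0] choose=4:
    emit(9) @ H0 ⇒ out+=9
    H0 returns [9, 8]
    H1 returns [9, 8]
    H2 returns [9, 8]
    H3 returns [[9, 8]]
  branch[1] choose=0:
    emit(9) @ H0 ⇒ out+=9
    H0 returns [9, 4]
    H1 returns [9, 4]
    H2 returns [9, 4]
    H3 returns [[9, 4]]
= [[9, 8], [9, 4]]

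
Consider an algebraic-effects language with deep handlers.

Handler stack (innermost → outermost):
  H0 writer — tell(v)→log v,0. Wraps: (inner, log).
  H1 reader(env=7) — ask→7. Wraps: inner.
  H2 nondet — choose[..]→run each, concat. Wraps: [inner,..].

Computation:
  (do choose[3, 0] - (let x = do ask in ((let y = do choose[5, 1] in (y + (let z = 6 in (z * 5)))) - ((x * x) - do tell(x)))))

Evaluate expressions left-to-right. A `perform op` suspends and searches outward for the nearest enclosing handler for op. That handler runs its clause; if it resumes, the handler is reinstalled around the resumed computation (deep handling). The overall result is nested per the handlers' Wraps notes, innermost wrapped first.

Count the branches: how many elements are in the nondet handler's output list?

Evaluation trace:
choose[3, 0] @ H2
  branch[0] choose=3:
    ask @ H1 ⇒ 7
    choose[5, 1] @ H2
      branch[0] choose=5:
        tell(7) @ H0 ⇒ log+=7
        H0 returns (17, (7))
        H1 returns (17, (7))
        H2 returns [(17, (7))]
      branch[1] choose=1:
        tell(7) @ H0 ⇒ log+=7
        H0 returns (21, (7))
        H1 returns (21, (7))
        H2 returns [(21, (7))]
  branch[1] choose=0:
    ask @ H1 ⇒ 7
    choose[5, 1] @ H2
      branch[0] choose=5:
        tell(7) @ H0 ⇒ log+=7
        H0 returns (14, (7))
        H1 returns (14, (7))
        H2 returns [(14, (7))]
      branch[1] choose=1:
        tell(7) @ H0 ⇒ log+=7
        H0 returns (18, (7))
        H1 returns (18, (7))
        H2 returns [(18, (7))]
= [(17, (7)), (21, (7)), (14, (7)), (18, (7))]

Answer: 4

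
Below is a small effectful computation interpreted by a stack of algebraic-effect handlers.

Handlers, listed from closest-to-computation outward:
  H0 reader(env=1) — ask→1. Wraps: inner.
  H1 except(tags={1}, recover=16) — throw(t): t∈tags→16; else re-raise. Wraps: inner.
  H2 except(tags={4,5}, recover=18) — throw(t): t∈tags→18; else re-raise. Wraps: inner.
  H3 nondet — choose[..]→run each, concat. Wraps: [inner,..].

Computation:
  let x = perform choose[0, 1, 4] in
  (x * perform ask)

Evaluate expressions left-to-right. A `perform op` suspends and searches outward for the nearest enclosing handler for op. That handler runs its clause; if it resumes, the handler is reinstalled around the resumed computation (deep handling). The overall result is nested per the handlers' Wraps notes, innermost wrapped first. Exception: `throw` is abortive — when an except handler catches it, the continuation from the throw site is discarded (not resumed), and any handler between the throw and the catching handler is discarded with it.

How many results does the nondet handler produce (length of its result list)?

Working:
choose[0, 1, 4] @ H3
  branch[0] choose=0:
    ask @ H0 ⇒ 1
    H0 returns 0
    H1 returns 0
    H2 returns 0
    H3 returns [0]
  branch[1] choose=1:
    ask @ H0 ⇒ 1
    H0 returns 1
    H1 returns 1
    H2 returns 1
    H3 returns [1]
  branch[2] choose=4:
    ask @ H0 ⇒ 1
    H0 returns 4
    H1 returns 4
    H2 returns 4
    H3 returns [4]
= [0, 1, 4]

Answer: 3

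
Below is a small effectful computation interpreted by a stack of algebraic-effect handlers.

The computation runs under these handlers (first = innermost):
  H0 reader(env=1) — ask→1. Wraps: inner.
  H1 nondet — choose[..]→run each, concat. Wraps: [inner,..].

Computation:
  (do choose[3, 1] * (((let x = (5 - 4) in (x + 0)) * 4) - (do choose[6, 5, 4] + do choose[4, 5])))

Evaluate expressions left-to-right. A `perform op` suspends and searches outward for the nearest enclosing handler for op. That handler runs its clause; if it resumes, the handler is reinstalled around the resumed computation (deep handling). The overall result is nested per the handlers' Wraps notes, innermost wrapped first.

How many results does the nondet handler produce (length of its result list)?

Answer: 12

Step-by-step:
choose[3, 1] @ H1
  branch[0] choose=3:
    choose[6, 5, 4] @ H1
      branch[0] choose=6:
        choose[4, 5] @ H1
          branch[0] choose=4:
            H0 returns -18
            H1 returns [-18]
          branch[1] choose=5:
            H0 returns -21
            H1 returns [-21]
      branch[1] choose=5:
        choose[4, 5] @ H1
          branch[0] choose=4:
            H0 returns -15
            H1 returns [-15]
          branch[1] choose=5:
            H0 returns -18
            H1 returns [-18]
      branch[2] choose=4:
        choose[4, 5] @ H1
          branch[0] choose=4:
            H0 returns -12
            H1 returns [-12]
          branch[1] choose=5:
            H0 returns -15
            H1 returns [-15]
  branch[1] choose=1:
    choose[6, 5, 4] @ H1
      branch[0] choose=6:
        choose[4, 5] @ H1
          branch[0] choose=4:
            H0 returns -6
            H1 returns [-6]
          branch[1] choose=5:
            H0 returns -7
            H1 returns [-7]
      branch[1] choose=5:
        choose[4, 5] @ H1
          branch[0] choose=4:
            H0 returns -5
            H1 returns [-5]
          branch[1] choose=5:
            H0 returns -6
            H1 returns [-6]
      branch[2] choose=4:
        choose[4, 5] @ H1
          branch[0] choose=4:
            H0 returns -4
            H1 returns [-4]
          branch[1] choose=5:
            H0 returns -5
            H1 returns [-5]
= [-18, -21, -15, -18, -12, -15, -6, -7, -5, -6, -4, -5]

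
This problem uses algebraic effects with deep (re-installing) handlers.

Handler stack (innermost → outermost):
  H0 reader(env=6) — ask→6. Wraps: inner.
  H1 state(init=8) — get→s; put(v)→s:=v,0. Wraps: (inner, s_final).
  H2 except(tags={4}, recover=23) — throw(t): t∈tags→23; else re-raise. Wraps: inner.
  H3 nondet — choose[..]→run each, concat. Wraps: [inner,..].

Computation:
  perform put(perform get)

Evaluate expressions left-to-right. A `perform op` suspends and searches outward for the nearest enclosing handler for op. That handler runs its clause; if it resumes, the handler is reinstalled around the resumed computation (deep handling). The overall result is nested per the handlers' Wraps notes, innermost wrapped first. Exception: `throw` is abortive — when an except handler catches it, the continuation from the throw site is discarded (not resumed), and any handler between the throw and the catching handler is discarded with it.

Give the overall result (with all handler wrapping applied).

Answer: [(0, 8)]

Evaluation trace:
get @ H1 ⇒ 8
put(8) @ H1 ⇒ s:=8
H0 returns 0
H1 returns (0, 8)
H2 returns (0, 8)
H3 returns [(0, 8)]
= [(0, 8)]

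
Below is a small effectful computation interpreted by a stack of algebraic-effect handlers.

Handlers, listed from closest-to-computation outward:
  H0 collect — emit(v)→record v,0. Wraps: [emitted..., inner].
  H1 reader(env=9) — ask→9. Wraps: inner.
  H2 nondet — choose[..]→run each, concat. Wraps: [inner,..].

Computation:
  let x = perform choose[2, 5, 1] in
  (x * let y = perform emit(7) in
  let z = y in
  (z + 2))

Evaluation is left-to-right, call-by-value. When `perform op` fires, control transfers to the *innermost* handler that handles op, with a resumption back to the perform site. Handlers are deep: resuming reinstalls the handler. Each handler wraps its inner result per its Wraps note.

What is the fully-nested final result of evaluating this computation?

Answer: [[7, 4], [7, 10], [7, 2]]

Step-by-step:
choose[2, 5, 1] @ H2
  branch[0] choose=2:
    emit(7) @ H0 ⇒ out+=7
    H0 returns [7, 4]
    H1 returns [7, 4]
    H2 returns [[7, 4]]
  branch[1] choose=5:
    emit(7) @ H0 ⇒ out+=7
    H0 returns [7, 10]
    H1 returns [7, 10]
    H2 returns [[7, 10]]
  branch[2] choose=1:
    emit(7) @ H0 ⇒ out+=7
    H0 returns [7, 2]
    H1 returns [7, 2]
    H2 returns [[7, 2]]
= [[7, 4], [7, 10], [7, 2]]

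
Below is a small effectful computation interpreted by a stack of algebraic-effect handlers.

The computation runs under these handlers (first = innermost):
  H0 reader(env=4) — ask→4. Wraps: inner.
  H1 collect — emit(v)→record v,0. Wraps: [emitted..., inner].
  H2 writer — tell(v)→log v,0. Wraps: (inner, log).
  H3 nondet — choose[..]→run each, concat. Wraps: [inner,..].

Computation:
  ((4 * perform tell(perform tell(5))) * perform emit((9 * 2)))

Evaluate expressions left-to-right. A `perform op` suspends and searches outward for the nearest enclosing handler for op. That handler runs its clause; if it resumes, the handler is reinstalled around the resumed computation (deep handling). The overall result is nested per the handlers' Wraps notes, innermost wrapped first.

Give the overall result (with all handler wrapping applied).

Answer: [([18, 0], (5, 0))]

Step-by-step:
tell(5) @ H2 ⇒ log+=5
tell(0) @ H2 ⇒ log+=0
emit(18) @ H1 ⇒ out+=18
H0 returns 0
H1 returns [18, 0]
H2 returns ([18, 0], (5, 0))
H3 returns [([18, 0], (5, 0))]
= [([18, 0], (5, 0))]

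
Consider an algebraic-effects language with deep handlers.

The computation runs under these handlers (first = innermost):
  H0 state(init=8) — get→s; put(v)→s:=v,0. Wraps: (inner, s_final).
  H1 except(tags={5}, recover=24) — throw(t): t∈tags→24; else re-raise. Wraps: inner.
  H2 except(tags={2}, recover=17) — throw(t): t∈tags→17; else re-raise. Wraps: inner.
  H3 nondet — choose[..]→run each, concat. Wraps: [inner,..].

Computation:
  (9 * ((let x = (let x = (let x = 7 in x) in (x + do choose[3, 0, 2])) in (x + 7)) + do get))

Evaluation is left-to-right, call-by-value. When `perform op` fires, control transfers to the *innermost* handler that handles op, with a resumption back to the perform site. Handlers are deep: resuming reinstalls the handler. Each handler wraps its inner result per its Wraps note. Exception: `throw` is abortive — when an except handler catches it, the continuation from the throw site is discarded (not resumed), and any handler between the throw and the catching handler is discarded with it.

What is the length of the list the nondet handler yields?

Step-by-step:
choose[3, 0, 2] @ H3
  branch[0] choose=3:
    get @ H0 ⇒ 8
    H0 returns (225, 8)
    H1 returns (225, 8)
    H2 returns (225, 8)
    H3 returns [(225, 8)]
  branch[1] choose=0:
    get @ H0 ⇒ 8
    H0 returns (198, 8)
    H1 returns (198, 8)
    H2 returns (198, 8)
    H3 returns [(198, 8)]
  branch[2] choose=2:
    get @ H0 ⇒ 8
    H0 returns (216, 8)
    H1 returns (216, 8)
    H2 returns (216, 8)
    H3 returns [(216, 8)]
= [(225, 8), (198, 8), (216, 8)]

Answer: 3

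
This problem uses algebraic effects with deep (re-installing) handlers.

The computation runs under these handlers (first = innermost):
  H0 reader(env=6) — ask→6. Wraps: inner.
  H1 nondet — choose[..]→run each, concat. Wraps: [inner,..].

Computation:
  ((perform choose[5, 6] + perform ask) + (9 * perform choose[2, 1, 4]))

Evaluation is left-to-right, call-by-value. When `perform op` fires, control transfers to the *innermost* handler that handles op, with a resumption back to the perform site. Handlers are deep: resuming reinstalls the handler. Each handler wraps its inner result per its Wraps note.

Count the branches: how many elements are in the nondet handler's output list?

Evaluation trace:
choose[5, 6] @ H1
  branch[0] choose=5:
    ask @ H0 ⇒ 6
    choose[2, 1, 4] @ H1
      branch[0] choose=2:
        H0 returns 29
        H1 returns [29]
      branch[1] choose=1:
        H0 returns 20
        H1 returns [20]
      branch[2] choose=4:
        H0 returns 47
        H1 returns [47]
  branch[1] choose=6:
    ask @ H0 ⇒ 6
    choose[2, 1, 4] @ H1
      branch[0] choose=2:
        H0 returns 30
        H1 returns [30]
      branch[1] choose=1:
        H0 returns 21
        H1 returns [21]
      branch[2] choose=4:
        H0 returns 48
        H1 returns [48]
= [29, 20, 47, 30, 21, 48]

Answer: 6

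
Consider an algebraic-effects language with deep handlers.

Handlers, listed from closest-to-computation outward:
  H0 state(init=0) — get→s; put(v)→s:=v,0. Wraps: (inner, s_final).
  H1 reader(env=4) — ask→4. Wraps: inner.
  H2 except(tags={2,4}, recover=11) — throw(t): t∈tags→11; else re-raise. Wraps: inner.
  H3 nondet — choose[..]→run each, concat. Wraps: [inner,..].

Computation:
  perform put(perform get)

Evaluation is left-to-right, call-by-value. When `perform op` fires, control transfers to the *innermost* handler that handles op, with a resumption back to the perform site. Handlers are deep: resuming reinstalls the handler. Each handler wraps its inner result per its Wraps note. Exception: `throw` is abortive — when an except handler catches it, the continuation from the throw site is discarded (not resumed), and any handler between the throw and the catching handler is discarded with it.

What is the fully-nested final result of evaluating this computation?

Step-by-step:
get @ H0 ⇒ 0
put(0) @ H0 ⇒ s:=0
H0 returns (0, 0)
H1 returns (0, 0)
H2 returns (0, 0)
H3 returns [(0, 0)]
= [(0, 0)]

Answer: [(0, 0)]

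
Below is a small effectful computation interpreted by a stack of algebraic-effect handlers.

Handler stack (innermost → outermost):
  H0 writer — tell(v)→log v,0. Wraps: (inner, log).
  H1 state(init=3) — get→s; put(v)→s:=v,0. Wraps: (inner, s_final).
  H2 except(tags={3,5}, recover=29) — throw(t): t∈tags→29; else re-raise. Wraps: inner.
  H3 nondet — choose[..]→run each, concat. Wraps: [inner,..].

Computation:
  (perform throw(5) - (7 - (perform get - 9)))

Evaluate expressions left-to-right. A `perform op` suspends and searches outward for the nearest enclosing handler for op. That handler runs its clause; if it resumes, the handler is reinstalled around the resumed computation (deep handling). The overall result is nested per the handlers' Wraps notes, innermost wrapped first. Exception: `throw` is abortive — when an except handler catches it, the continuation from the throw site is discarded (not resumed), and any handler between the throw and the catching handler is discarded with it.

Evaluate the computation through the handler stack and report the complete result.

Working:
throw(5) @ H2 caught ⇒ 29
H3 returns [29]
= [29]

Answer: [29]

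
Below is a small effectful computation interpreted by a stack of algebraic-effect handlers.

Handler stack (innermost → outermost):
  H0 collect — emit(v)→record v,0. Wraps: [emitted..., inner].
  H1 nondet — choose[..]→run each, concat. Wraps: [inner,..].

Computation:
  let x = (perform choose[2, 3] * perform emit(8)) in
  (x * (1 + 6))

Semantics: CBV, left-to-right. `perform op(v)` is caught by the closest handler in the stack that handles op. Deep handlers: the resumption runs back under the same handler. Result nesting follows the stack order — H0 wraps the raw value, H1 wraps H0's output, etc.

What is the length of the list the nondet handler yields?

Answer: 2

Evaluation trace:
choose[2, 3] @ H1
  branch[0] choose=2:
    emit(8) @ H0 ⇒ out+=8
    H0 returns [8, 0]
    H1 returns [[8, 0]]
  branch[1] choose=3:
    emit(8) @ H0 ⇒ out+=8
    H0 returns [8, 0]
    H1 returns [[8, 0]]
= [[8, 0], [8, 0]]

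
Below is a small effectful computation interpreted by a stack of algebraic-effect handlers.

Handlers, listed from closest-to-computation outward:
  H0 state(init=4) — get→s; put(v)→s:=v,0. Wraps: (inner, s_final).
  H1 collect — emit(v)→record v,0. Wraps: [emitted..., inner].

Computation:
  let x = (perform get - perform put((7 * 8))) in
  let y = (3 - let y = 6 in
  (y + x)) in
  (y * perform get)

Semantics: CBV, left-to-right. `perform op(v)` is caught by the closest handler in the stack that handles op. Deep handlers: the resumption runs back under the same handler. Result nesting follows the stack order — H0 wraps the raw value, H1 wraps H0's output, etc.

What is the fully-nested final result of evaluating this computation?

Answer: [(-392, 56)]

Step-by-step:
get @ H0 ⇒ 4
put(56) @ H0 ⇒ s:=56
get @ H0 ⇒ 56
H0 returns (-392, 56)
H1 returns [(-392, 56)]
= [(-392, 56)]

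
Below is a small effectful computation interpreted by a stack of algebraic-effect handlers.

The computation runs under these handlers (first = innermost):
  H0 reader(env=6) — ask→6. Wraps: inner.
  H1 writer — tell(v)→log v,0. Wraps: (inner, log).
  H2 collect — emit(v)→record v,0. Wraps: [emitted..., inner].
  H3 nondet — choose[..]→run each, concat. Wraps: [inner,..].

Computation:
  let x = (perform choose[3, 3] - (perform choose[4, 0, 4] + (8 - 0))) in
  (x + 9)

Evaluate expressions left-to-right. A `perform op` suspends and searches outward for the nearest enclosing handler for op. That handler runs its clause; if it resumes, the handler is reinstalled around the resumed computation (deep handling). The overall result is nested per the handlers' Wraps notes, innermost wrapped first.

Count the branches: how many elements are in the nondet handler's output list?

Answer: 6

Evaluation trace:
choose[3, 3] @ H3
  branch[0] choose=3:
    choose[4, 0, 4] @ H3
      branch[0] choose=4:
        H0 returns 0
        H1 returns (0, ())
        H2 returns [(0, ())]
        H3 returns [[(0, ())]]
      branch[1] choose=0:
        H0 returns 4
        H1 returns (4, ())
        H2 returns [(4, ())]
        H3 returns [[(4, ())]]
      branch[2] choose=4:
        H0 returns 0
        H1 returns (0, ())
        H2 returns [(0, ())]
        H3 returns [[(0, ())]]
  branch[1] choose=3:
    choose[4, 0, 4] @ H3
      branch[0] choose=4:
        H0 returns 0
        H1 returns (0, ())
        H2 returns [(0, ())]
        H3 returns [[(0, ())]]
      branch[1] choose=0:
        H0 returns 4
        H1 returns (4, ())
        H2 returns [(4, ())]
        H3 returns [[(4, ())]]
      branch[2] choose=4:
        H0 returns 0
        H1 returns (0, ())
        H2 returns [(0, ())]
        H3 returns [[(0, ())]]
= [[(0, ())], [(4, ())], [(0, ())], [(0, ())], [(4, ())], [(0, ())]]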